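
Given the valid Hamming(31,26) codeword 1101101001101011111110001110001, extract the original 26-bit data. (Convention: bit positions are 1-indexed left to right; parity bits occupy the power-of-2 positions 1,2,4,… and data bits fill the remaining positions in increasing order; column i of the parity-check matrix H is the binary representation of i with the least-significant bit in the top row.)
Parity bits occupy power-of-2 positions; data bits are at positions {3,5,6,7,9,10,11,12,13,14,15,17,18,19,20,21,22,23,24,25,26,27,28,29,30,31} (1-indexed).
Extract: c[3]=0 c[5]=1 c[6]=0 c[7]=1 c[9]=0 c[10]=1 c[11]=1 c[12]=0 c[13]=1 c[14]=0 c[15]=1 c[17]=1 c[18]=1 c[19]=1 c[20]=1 c[21]=1 c[22]=0 c[23]=0 c[24]=0 c[25]=1 c[26]=1 c[27]=1 c[28]=0 c[29]=0 c[30]=0 c[31]=1
Data = 01010110101111110001110001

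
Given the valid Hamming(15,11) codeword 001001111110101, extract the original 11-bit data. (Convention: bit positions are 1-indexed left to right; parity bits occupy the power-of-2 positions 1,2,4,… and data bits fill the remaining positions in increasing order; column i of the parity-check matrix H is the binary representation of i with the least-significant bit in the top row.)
Parity bits occupy power-of-2 positions; data bits are at positions {3,5,6,7,9,10,11,12,13,14,15} (1-indexed).
Extract: c[3]=1 c[5]=0 c[6]=1 c[7]=1 c[9]=1 c[10]=1 c[11]=1 c[12]=0 c[13]=1 c[14]=0 c[15]=1
Data = 10111110101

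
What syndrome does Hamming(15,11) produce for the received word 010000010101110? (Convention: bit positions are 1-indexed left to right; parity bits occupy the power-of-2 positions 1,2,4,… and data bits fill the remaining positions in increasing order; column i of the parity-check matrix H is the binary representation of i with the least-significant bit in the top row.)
Syndrome s = H · r^T (mod 2), r = 010000010101110:
  s[0] = (101010101010101)·(010000010101110) mod 2 = 0+0+0+0+0+0+0+0+0+0+0+0+1+0+0 mod 2 = 1
  s[1] = (011001100110011)·(010000010101110) mod 2 = 0+1+0+0+0+0+0+0+0+1+0+0+0+1+0 mod 2 = 1
  s[2] = (000111100001111)·(010000010101110) mod 2 = 0+0+0+0+0+0+0+0+0+0+0+1+1+1+0 mod 2 = 1
  s[3] = (000000011111111)·(010000010101110) mod 2 = 0+0+0+0+0+0+0+1+0+1+0+1+1+1+0 mod 2 = 1
Syndrome = 1111
Non-zero syndrome: error at position 15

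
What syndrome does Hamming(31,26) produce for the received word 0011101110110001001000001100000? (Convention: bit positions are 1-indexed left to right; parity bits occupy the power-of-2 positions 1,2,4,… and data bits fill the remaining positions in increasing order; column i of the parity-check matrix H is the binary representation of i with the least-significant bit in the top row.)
Syndrome s = H · r^T (mod 2), r = 0011101110110001001000001100000:
  s[0] = (1010101010101010101010101010101)·(0011101110110001001000001100000) mod 2 = 0+0+1+0+1+0+1+0+1+0+1+0+0+0+0+0+0+0+1+0+0+0+0+0+1+0+0+0+0+0+0 mod 2 = 1
  s[1] = (0110011001100110011001100110011)·(0011101110110001001000001100000) mod 2 = 0+0+1+0+0+0+1+0+0+0+1+0+0+0+0+0+0+0+1+0+0+0+0+0+0+1+0+0+0+0+0 mod 2 = 1
  s[2] = (0001111000011110000111100001111)·(0011101110110001001000001100000) mod 2 = 0+0+0+1+1+0+1+0+0+0+0+1+0+0+0+0+0+0+0+0+0+0+0+0+0+0+0+0+0+0+0 mod 2 = 0
  s[3] = (0000000111111110000000011111111)·(0011101110110001001000001100000) mod 2 = 0+0+0+0+0+0+0+1+1+0+1+1+0+0+0+0+0+0+0+0+0+0+0+0+1+1+0+0+0+0+0 mod 2 = 0
  s[4] = (0000000000000001111111111111111)·(0011101110110001001000001100000) mod 2 = 0+0+0+0+0+0+0+0+0+0+0+0+0+0+0+1+0+0+1+0+0+0+0+0+1+1+0+0+0+0+0 mod 2 = 0
Syndrome = 11000
Non-zero syndrome: error at position 3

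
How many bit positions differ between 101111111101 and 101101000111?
XOR = 000010111010, count of 1s = 5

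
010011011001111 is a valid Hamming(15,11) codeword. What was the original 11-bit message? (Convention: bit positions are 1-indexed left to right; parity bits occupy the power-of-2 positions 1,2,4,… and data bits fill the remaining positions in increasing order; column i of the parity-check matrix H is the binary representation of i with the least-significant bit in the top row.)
Parity bits occupy power-of-2 positions; data bits are at positions {3,5,6,7,9,10,11,12,13,14,15} (1-indexed).
Extract: c[3]=0 c[5]=1 c[6]=1 c[7]=0 c[9]=1 c[10]=0 c[11]=0 c[12]=1 c[13]=1 c[14]=1 c[15]=1
Data = 01101001111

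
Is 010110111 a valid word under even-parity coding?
Sum of all bits: 0+1+0+1+1+0+1+1+1 = 6; 6 mod 2 = 0. Result is 0 → valid parity.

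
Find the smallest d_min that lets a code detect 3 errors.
Detecting e errors requires d_min ≥ e + 1 = 3 + 1 = 4.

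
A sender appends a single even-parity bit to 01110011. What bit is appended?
Sum of data bits: 0+1+1+1+0+0+1+1 = 5.
5 mod 2 = 1, so parity bit = 1.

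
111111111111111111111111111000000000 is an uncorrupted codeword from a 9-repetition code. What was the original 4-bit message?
Split into 9-bit blocks: 111111111 111111111 111111111 000000000
Data = 1110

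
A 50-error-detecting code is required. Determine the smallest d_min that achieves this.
Detecting e errors requires d_min ≥ e + 1 = 50 + 1 = 51.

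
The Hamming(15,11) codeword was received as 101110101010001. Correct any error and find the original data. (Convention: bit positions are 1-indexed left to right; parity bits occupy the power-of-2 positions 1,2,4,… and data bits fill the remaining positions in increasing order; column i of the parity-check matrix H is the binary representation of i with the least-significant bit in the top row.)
Syndrome s = H · r^T (mod 2), r = 101110101010001:
  s[0] = (101010101010101)·(101110101010001) mod 2 = 1+0+1+0+1+0+1+0+1+0+1+0+0+0+1 mod 2 = 1
  s[1] = (011001100110011)·(101110101010001) mod 2 = 0+0+1+0+0+0+1+0+0+0+1+0+0+0+1 mod 2 = 0
  s[2] = (000111100001111)·(101110101010001) mod 2 = 0+0+0+1+1+0+1+0+0+0+0+0+0+0+1 mod 2 = 0
  s[3] = (000000011111111)·(101110101010001) mod 2 = 0+0+0+0+0+0+0+0+1+0+1+0+0+0+1 mod 2 = 1
Syndrome = 1001
Column 9 of H equals this syndrome → error at bit 9 (1-indexed).
Flip bit 9: 101110101010001 → 101110100010001
Extract data bits at positions {3,5,6,7,9,10,11,12,13,14,15}: 11010010001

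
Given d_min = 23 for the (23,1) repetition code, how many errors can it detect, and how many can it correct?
Detection only: up to d_min − 1 = 22 errors.
Correction: up to ⌊(d_min − 1)/2⌋ = ⌊22/2⌋ = 11 errors.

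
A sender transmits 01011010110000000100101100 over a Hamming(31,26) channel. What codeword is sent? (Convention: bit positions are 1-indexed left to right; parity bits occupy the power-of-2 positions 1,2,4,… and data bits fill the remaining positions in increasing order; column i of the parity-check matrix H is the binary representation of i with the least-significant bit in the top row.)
Codeword c = d · G (mod 2), d = 01011010110000000100101100:
  c[0] = d·G[:,0] = (01011010110000000100101100)·(11011010101101010101010101) mod 2 = 0+1+0+1+1+0+1+0+1+0+0+0+0+0+0+0+0+1+0+0+0+0+0+1+0+0 mod 2 = 1
  c[1] = d·G[:,1] = (01011010110000000100101100)·(10110110011011001100110011) mod 2 = 0+0+0+1+0+0+1+0+0+1+0+0+0+0+0+0+0+1+0+0+1+0+0+0+0+0 mod 2 = 1
  c[2] = d·G[:,2] = (01011010110000000100101100)·(10000000000000000000000000) mod 2 = 0+0+0+0+0+0+0+0+0+0+0+0+0+0+0+0+0+0+0+0+0+0+0+0+0+0 mod 2 = 0
  c[3] = d·G[:,3] = (01011010110000000100101100)·(01110001111000111100001111) mod 2 = 0+1+0+1+0+0+0+0+1+1+0+0+0+0+0+0+0+1+0+0+0+0+1+1+0+0 mod 2 = 1
  c[4] = d·G[:,4] = (01011010110000000100101100)·(01000000000000000000000000) mod 2 = 0+1+0+0+0+0+0+0+0+0+0+0+0+0+0+0+0+0+0+0+0+0+0+0+0+0 mod 2 = 1
  c[5] = d·G[:,5] = (01011010110000000100101100)·(00100000000000000000000000) mod 2 = 0+0+0+0+0+0+0+0+0+0+0+0+0+0+0+0+0+0+0+0+0+0+0+0+0+0 mod 2 = 0
  c[6] = d·G[:,6] = (01011010110000000100101100)·(00010000000000000000000000) mod 2 = 0+0+0+1+0+0+0+0+0+0+0+0+0+0+0+0+0+0+0+0+0+0+0+0+0+0 mod 2 = 1
  c[7] = d·G[:,7] = (01011010110000000100101100)·(00001111111000000011111111) mod 2 = 0+0+0+0+1+0+1+0+1+1+0+0+0+0+0+0+0+0+0+0+1+0+1+1+0+0 mod 2 = 1
  c[8] = d·G[:,8] = (01011010110000000100101100)·(00001000000000000000000000) mod 2 = 0+0+0+0+1+0+0+0+0+0+0+0+0+0+0+0+0+0+0+0+0+0+0+0+0+0 mod 2 = 1
  c[9] = d·G[:,9] = (01011010110000000100101100)·(00000100000000000000000000) mod 2 = 0+0+0+0+0+0+0+0+0+0+0+0+0+0+0+0+0+0+0+0+0+0+0+0+0+0 mod 2 = 0
  c[10] = d·G[:,10] = (01011010110000000100101100)·(00000010000000000000000000) mod 2 = 0+0+0+0+0+0+1+0+0+0+0+0+0+0+0+0+0+0+0+0+0+0+0+0+0+0 mod 2 = 1
  c[11] = d·G[:,11] = (01011010110000000100101100)·(00000001000000000000000000) mod 2 = 0+0+0+0+0+0+0+0+0+0+0+0+0+0+0+0+0+0+0+0+0+0+0+0+0+0 mod 2 = 0
  c[12] = d·G[:,12] = (01011010110000000100101100)·(00000000100000000000000000) mod 2 = 0+0+0+0+0+0+0+0+1+0+0+0+0+0+0+0+0+0+0+0+0+0+0+0+0+0 mod 2 = 1
  c[13] = d·G[:,13] = (01011010110000000100101100)·(00000000010000000000000000) mod 2 = 0+0+0+0+0+0+0+0+0+1+0+0+0+0+0+0+0+0+0+0+0+0+0+0+0+0 mod 2 = 1
  c[14] = d·G[:,14] = (01011010110000000100101100)·(00000000001000000000000000) mod 2 = 0+0+0+0+0+0+0+0+0+0+0+0+0+0+0+0+0+0+0+0+0+0+0+0+0+0 mod 2 = 0
  c[15] = d·G[:,15] = (01011010110000000100101100)·(00000000000111111111111111) mod 2 = 0+0+0+0+0+0+0+0+0+0+0+0+0+0+0+0+0+1+0+0+1+0+1+1+0+0 mod 2 = 0
  c[16] = d·G[:,16] = (01011010110000000100101100)·(00000000000100000000000000) mod 2 = 0+0+0+0+0+0+0+0+0+0+0+0+0+0+0+0+0+0+0+0+0+0+0+0+0+0 mod 2 = 0
  c[17] = d·G[:,17] = (01011010110000000100101100)·(00000000000010000000000000) mod 2 = 0+0+0+0+0+0+0+0+0+0+0+0+0+0+0+0+0+0+0+0+0+0+0+0+0+0 mod 2 = 0
  c[18] = d·G[:,18] = (01011010110000000100101100)·(00000000000001000000000000) mod 2 = 0+0+0+0+0+0+0+0+0+0+0+0+0+0+0+0+0+0+0+0+0+0+0+0+0+0 mod 2 = 0
  c[19] = d·G[:,19] = (01011010110000000100101100)·(00000000000000100000000000) mod 2 = 0+0+0+0+0+0+0+0+0+0+0+0+0+0+0+0+0+0+0+0+0+0+0+0+0+0 mod 2 = 0
  c[20] = d·G[:,20] = (01011010110000000100101100)·(00000000000000010000000000) mod 2 = 0+0+0+0+0+0+0+0+0+0+0+0+0+0+0+0+0+0+0+0+0+0+0+0+0+0 mod 2 = 0
  c[21] = d·G[:,21] = (01011010110000000100101100)·(00000000000000001000000000) mod 2 = 0+0+0+0+0+0+0+0+0+0+0+0+0+0+0+0+0+0+0+0+0+0+0+0+0+0 mod 2 = 0
  c[22] = d·G[:,22] = (01011010110000000100101100)·(00000000000000000100000000) mod 2 = 0+0+0+0+0+0+0+0+0+0+0+0+0+0+0+0+0+1+0+0+0+0+0+0+0+0 mod 2 = 1
  c[23] = d·G[:,23] = (01011010110000000100101100)·(00000000000000000010000000) mod 2 = 0+0+0+0+0+0+0+0+0+0+0+0+0+0+0+0+0+0+0+0+0+0+0+0+0+0 mod 2 = 0
  c[24] = d·G[:,24] = (01011010110000000100101100)·(00000000000000000001000000) mod 2 = 0+0+0+0+0+0+0+0+0+0+0+0+0+0+0+0+0+0+0+0+0+0+0+0+0+0 mod 2 = 0
  c[25] = d·G[:,25] = (01011010110000000100101100)·(00000000000000000000100000) mod 2 = 0+0+0+0+0+0+0+0+0+0+0+0+0+0+0+0+0+0+0+0+1+0+0+0+0+0 mod 2 = 1
  c[26] = d·G[:,26] = (01011010110000000100101100)·(00000000000000000000010000) mod 2 = 0+0+0+0+0+0+0+0+0+0+0+0+0+0+0+0+0+0+0+0+0+0+0+0+0+0 mod 2 = 0
  c[27] = d·G[:,27] = (01011010110000000100101100)·(00000000000000000000001000) mod 2 = 0+0+0+0+0+0+0+0+0+0+0+0+0+0+0+0+0+0+0+0+0+0+1+0+0+0 mod 2 = 1
  c[28] = d·G[:,28] = (01011010110000000100101100)·(00000000000000000000000100) mod 2 = 0+0+0+0+0+0+0+0+0+0+0+0+0+0+0+0+0+0+0+0+0+0+0+1+0+0 mod 2 = 1
  c[29] = d·G[:,29] = (01011010110000000100101100)·(00000000000000000000000010) mod 2 = 0+0+0+0+0+0+0+0+0+0+0+0+0+0+0+0+0+0+0+0+0+0+0+0+0+0 mod 2 = 0
  c[30] = d·G[:,30] = (01011010110000000100101100)·(00000000000000000000000001) mod 2 = 0+0+0+0+0+0+0+0+0+0+0+0+0+0+0+0+0+0+0+0+0+0+0+0+0+0 mod 2 = 0
Codeword = 1101101110101100000000100101100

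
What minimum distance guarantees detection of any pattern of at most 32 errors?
Detecting e errors requires d_min ≥ e + 1 = 32 + 1 = 33.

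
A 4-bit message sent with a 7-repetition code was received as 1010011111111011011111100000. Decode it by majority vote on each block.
Split into 7-bit blocks and majority-vote each:
  block 1 = 1010011: 4 ones, 3 zeros → 1
  block 2 = 1111110: 6 ones, 1 zeros → 1
  block 3 = 1101111: 6 ones, 1 zeros → 1
  block 4 = 1100000: 2 ones, 5 zeros → 0
Decoded = 1110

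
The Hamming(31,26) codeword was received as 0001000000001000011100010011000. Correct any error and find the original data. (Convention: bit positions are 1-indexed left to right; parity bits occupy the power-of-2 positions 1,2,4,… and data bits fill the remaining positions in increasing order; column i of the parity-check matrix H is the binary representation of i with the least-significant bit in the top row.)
Syndrome s = H · r^T (mod 2), r = 0001000000001000011100010011000:
  s[0] = (1010101010101010101010101010101)·(0001000000001000011100010011000) mod 2 = 0+0+0+0+0+0+0+0+0+0+0+0+1+0+0+0+0+0+1+0+0+0+0+0+0+0+1+0+0+0+0 mod 2 = 1
  s[1] = (0110011001100110011001100110011)·(0001000000001000011100010011000) mod 2 = 0+0+0+0+0+0+0+0+0+0+0+0+0+0+0+0+0+1+1+0+0+0+0+0+0+0+1+0+0+0+0 mod 2 = 1
  s[2] = (0001111000011110000111100001111)·(0001000000001000011100010011000) mod 2 = 0+0+0+1+0+0+0+0+0+0+0+0+1+0+0+0+0+0+0+1+0+0+0+0+0+0+0+1+0+0+0 mod 2 = 0
  s[3] = (0000000111111110000000011111111)·(0001000000001000011100010011000) mod 2 = 0+0+0+0+0+0+0+0+0+0+0+0+1+0+0+0+0+0+0+0+0+0+0+1+0+0+1+1+0+0+0 mod 2 = 0
  s[4] = (0000000000000001111111111111111)·(0001000000001000011100010011000) mod 2 = 0+0+0+0+0+0+0+0+0+0+0+0+0+0+0+0+0+1+1+1+0+0+0+1+0+0+1+1+0+0+0 mod 2 = 0
Syndrome = 11000
Column 3 of H equals this syndrome → error at bit 3 (1-indexed).
Flip bit 3: 0001000000001000011100010011000 → 0011000000001000011100010011000
Extract data bits at positions {3,5,6,7,9,10,11,12,13,14,15,17,18,19,20,21,22,23,24,25,26,27,28,29,30,31}: 10000000100011100010011000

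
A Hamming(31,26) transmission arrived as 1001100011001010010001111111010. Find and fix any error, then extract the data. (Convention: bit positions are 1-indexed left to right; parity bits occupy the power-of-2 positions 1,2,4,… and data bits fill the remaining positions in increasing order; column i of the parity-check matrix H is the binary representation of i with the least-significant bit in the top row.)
Syndrome s = H · r^T (mod 2), r = 1001100011001010010001111111010:
  s[0] = (1010101010101010101010101010101)·(1001100011001010010001111111010) mod 2 = 1+0+0+0+1+0+0+0+1+0+0+0+1+0+1+0+0+0+0+0+0+0+1+0+1+0+1+0+0+0+0 mod 2 = 0
  s[1] = (0110011001100110011001100110011)·(1001100011001010010001111111010) mod 2 = 0+0+0+0+0+0+0+0+0+1+0+0+0+0+1+0+0+1+0+0+0+1+1+0+0+1+1+0+0+1+0 mod 2 = 0
  s[2] = (0001111000011110000111100001111)·(1001100011001010010001111111010) mod 2 = 0+0+0+1+1+0+0+0+0+0+0+0+1+0+1+0+0+0+0+0+0+1+1+0+0+0+0+1+0+1+0 mod 2 = 0
  s[3] = (0000000111111110000000011111111)·(1001100011001010010001111111010) mod 2 = 0+0+0+0+0+0+0+0+1+1+0+0+1+0+1+0+0+0+0+0+0+0+0+1+1+1+1+1+0+1+0 mod 2 = 0
  s[4] = (0000000000000001111111111111111)·(1001100011001010010001111111010) mod 2 = 0+0+0+0+0+0+0+0+0+0+0+0+0+0+0+0+0+1+0+0+0+1+1+1+1+1+1+1+0+1+0 mod 2 = 1
Syndrome = 00001
Column 16 of H equals this syndrome → error at bit 16 (1-indexed).
Flip bit 16: 1001100011001010010001111111010 → 1001100011001011010001111111010
Extract data bits at positions {3,5,6,7,9,10,11,12,13,14,15,17,18,19,20,21,22,23,24,25,26,27,28,29,30,31}: 01001100101010001111111010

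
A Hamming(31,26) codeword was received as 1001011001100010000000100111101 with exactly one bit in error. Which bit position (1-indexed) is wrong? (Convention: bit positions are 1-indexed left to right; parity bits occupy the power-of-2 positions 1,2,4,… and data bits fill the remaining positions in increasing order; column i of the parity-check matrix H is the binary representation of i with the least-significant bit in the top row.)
Syndrome s = H · r^T (mod 2), r = 1001011001100010000000100111101:
  s[0] = (1010101010101010101010101010101)·(1001011001100010000000100111101) mod 2 = 1+0+0+0+0+0+1+0+0+0+1+0+0+0+1+0+0+0+0+0+0+0+1+0+0+0+1+0+1+0+1 mod 2 = 0
  s[1] = (0110011001100110011001100110011)·(1001011001100010000000100111101) mod 2 = 0+0+0+0+0+1+1+0+0+1+1+0+0+0+1+0+0+0+0+0+0+0+1+0+0+1+1+0+0+0+1 mod 2 = 1
  s[2] = (0001111000011110000111100001111)·(1001011001100010000000100111101) mod 2 = 0+0+0+1+0+1+1+0+0+0+0+0+0+0+1+0+0+0+0+0+0+0+1+0+0+0+0+1+1+0+1 mod 2 = 0
  s[3] = (0000000111111110000000011111111)·(1001011001100010000000100111101) mod 2 = 0+0+0+0+0+0+0+0+0+1+1+0+0+0+1+0+0+0+0+0+0+0+0+0+0+1+1+1+1+0+1 mod 2 = 0
  s[4] = (0000000000000001111111111111111)·(1001011001100010000000100111101) mod 2 = 0+0+0+0+0+0+0+0+0+0+0+0+0+0+0+0+0+0+0+0+0+0+1+0+0+1+1+1+1+0+1 mod 2 = 0
Syndrome = 01000
Column i of H is the binary representation of i, so the syndrome is the binary index of the flipped bit.
Read s = 01000 with s[0] as LSB: 0·2^0 + 1·2^1 + 0·2^2 + 0·2^3 + 0·2^4 = 2.
Error is at bit position 2.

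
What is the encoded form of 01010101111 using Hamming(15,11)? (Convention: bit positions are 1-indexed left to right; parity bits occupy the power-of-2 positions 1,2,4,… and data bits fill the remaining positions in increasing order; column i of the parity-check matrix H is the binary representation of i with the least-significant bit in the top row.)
Codeword c = d · G (mod 2), d = 01010101111:
  c[0] = d·G[:,0] = (01010101111)·(11011010101) mod 2 = 0+1+0+1+0+0+0+0+1+0+1 mod 2 = 0
  c[1] = d·G[:,1] = (01010101111)·(10110110011) mod 2 = 0+0+0+1+0+1+0+0+0+1+1 mod 2 = 0
  c[2] = d·G[:,2] = (01010101111)·(10000000000) mod 2 = 0+0+0+0+0+0+0+0+0+0+0 mod 2 = 0
  c[3] = d·G[:,3] = (01010101111)·(01110001111) mod 2 = 0+1+0+1+0+0+0+1+1+1+1 mod 2 = 0
  c[4] = d·G[:,4] = (01010101111)·(01000000000) mod 2 = 0+1+0+0+0+0+0+0+0+0+0 mod 2 = 1
  c[5] = d·G[:,5] = (01010101111)·(00100000000) mod 2 = 0+0+0+0+0+0+0+0+0+0+0 mod 2 = 0
  c[6] = d·G[:,6] = (01010101111)·(00010000000) mod 2 = 0+0+0+1+0+0+0+0+0+0+0 mod 2 = 1
  c[7] = d·G[:,7] = (01010101111)·(00001111111) mod 2 = 0+0+0+0+0+1+0+1+1+1+1 mod 2 = 1
  c[8] = d·G[:,8] = (01010101111)·(00001000000) mod 2 = 0+0+0+0+0+0+0+0+0+0+0 mod 2 = 0
  c[9] = d·G[:,9] = (01010101111)·(00000100000) mod 2 = 0+0+0+0+0+1+0+0+0+0+0 mod 2 = 1
  c[10] = d·G[:,10] = (01010101111)·(00000010000) mod 2 = 0+0+0+0+0+0+0+0+0+0+0 mod 2 = 0
  c[11] = d·G[:,11] = (01010101111)·(00000001000) mod 2 = 0+0+0+0+0+0+0+1+0+0+0 mod 2 = 1
  c[12] = d·G[:,12] = (01010101111)·(00000000100) mod 2 = 0+0+0+0+0+0+0+0+1+0+0 mod 2 = 1
  c[13] = d·G[:,13] = (01010101111)·(00000000010) mod 2 = 0+0+0+0+0+0+0+0+0+1+0 mod 2 = 1
  c[14] = d·G[:,14] = (01010101111)·(00000000001) mod 2 = 0+0+0+0+0+0+0+0+0+0+1 mod 2 = 1
Codeword = 000010110101111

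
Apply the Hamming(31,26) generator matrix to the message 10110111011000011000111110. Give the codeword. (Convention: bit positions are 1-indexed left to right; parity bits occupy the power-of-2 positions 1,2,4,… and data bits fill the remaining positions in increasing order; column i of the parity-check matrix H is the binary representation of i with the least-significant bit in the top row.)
Codeword c = d · G (mod 2), d = 10110111011000011000111110:
  c[0] = d·G[:,0] = (10110111011000011000111110)·(11011010101101010101010101) mod 2 = 1+0+0+1+0+0+1+0+0+0+1+0+0+0+0+1+0+0+0+0+0+1+0+1+0+0 mod 2 = 1
  c[1] = d·G[:,1] = (10110111011000011000111110)·(10110110011011001100110011) mod 2 = 1+0+1+1+0+1+1+0+0+1+1+0+0+0+0+0+1+0+0+0+1+1+0+0+1+0 mod 2 = 1
  c[2] = d·G[:,2] = (10110111011000011000111110)·(10000000000000000000000000) mod 2 = 1+0+0+0+0+0+0+0+0+0+0+0+0+0+0+0+0+0+0+0+0+0+0+0+0+0 mod 2 = 1
  c[3] = d·G[:,3] = (10110111011000011000111110)·(01110001111000111100001111) mod 2 = 0+0+1+1+0+0+0+1+0+1+1+0+0+0+0+1+1+0+0+0+0+0+1+1+1+0 mod 2 = 0
  c[4] = d·G[:,4] = (10110111011000011000111110)·(01000000000000000000000000) mod 2 = 0+0+0+0+0+0+0+0+0+0+0+0+0+0+0+0+0+0+0+0+0+0+0+0+0+0 mod 2 = 0
  c[5] = d·G[:,5] = (10110111011000011000111110)·(00100000000000000000000000) mod 2 = 0+0+1+0+0+0+0+0+0+0+0+0+0+0+0+0+0+0+0+0+0+0+0+0+0+0 mod 2 = 1
  c[6] = d·G[:,6] = (10110111011000011000111110)·(00010000000000000000000000) mod 2 = 0+0+0+1+0+0+0+0+0+0+0+0+0+0+0+0+0+0+0+0+0+0+0+0+0+0 mod 2 = 1
  c[7] = d·G[:,7] = (10110111011000011000111110)·(00001111111000000011111111) mod 2 = 0+0+0+0+0+1+1+1+0+1+1+0+0+0+0+0+0+0+0+0+1+1+1+1+1+0 mod 2 = 0
  c[8] = d·G[:,8] = (10110111011000011000111110)·(00001000000000000000000000) mod 2 = 0+0+0+0+0+0+0+0+0+0+0+0+0+0+0+0+0+0+0+0+0+0+0+0+0+0 mod 2 = 0
  c[9] = d·G[:,9] = (10110111011000011000111110)·(00000100000000000000000000) mod 2 = 0+0+0+0+0+1+0+0+0+0+0+0+0+0+0+0+0+0+0+0+0+0+0+0+0+0 mod 2 = 1
  c[10] = d·G[:,10] = (10110111011000011000111110)·(00000010000000000000000000) mod 2 = 0+0+0+0+0+0+1+0+0+0+0+0+0+0+0+0+0+0+0+0+0+0+0+0+0+0 mod 2 = 1
  c[11] = d·G[:,11] = (10110111011000011000111110)·(00000001000000000000000000) mod 2 = 0+0+0+0+0+0+0+1+0+0+0+0+0+0+0+0+0+0+0+0+0+0+0+0+0+0 mod 2 = 1
  c[12] = d·G[:,12] = (10110111011000011000111110)·(00000000100000000000000000) mod 2 = 0+0+0+0+0+0+0+0+0+0+0+0+0+0+0+0+0+0+0+0+0+0+0+0+0+0 mod 2 = 0
  c[13] = d·G[:,13] = (10110111011000011000111110)·(00000000010000000000000000) mod 2 = 0+0+0+0+0+0+0+0+0+1+0+0+0+0+0+0+0+0+0+0+0+0+0+0+0+0 mod 2 = 1
  c[14] = d·G[:,14] = (10110111011000011000111110)·(00000000001000000000000000) mod 2 = 0+0+0+0+0+0+0+0+0+0+1+0+0+0+0+0+0+0+0+0+0+0+0+0+0+0 mod 2 = 1
  c[15] = d·G[:,15] = (10110111011000011000111110)·(00000000000111111111111111) mod 2 = 0+0+0+0+0+0+0+0+0+0+0+0+0+0+0+1+1+0+0+0+1+1+1+1+1+0 mod 2 = 1
  c[16] = d·G[:,16] = (10110111011000011000111110)·(00000000000100000000000000) mod 2 = 0+0+0+0+0+0+0+0+0+0+0+0+0+0+0+0+0+0+0+0+0+0+0+0+0+0 mod 2 = 0
  c[17] = d·G[:,17] = (10110111011000011000111110)·(00000000000010000000000000) mod 2 = 0+0+0+0+0+0+0+0+0+0+0+0+0+0+0+0+0+0+0+0+0+0+0+0+0+0 mod 2 = 0
  c[18] = d·G[:,18] = (10110111011000011000111110)·(00000000000001000000000000) mod 2 = 0+0+0+0+0+0+0+0+0+0+0+0+0+0+0+0+0+0+0+0+0+0+0+0+0+0 mod 2 = 0
  c[19] = d·G[:,19] = (10110111011000011000111110)·(00000000000000100000000000) mod 2 = 0+0+0+0+0+0+0+0+0+0+0+0+0+0+0+0+0+0+0+0+0+0+0+0+0+0 mod 2 = 0
  c[20] = d·G[:,20] = (10110111011000011000111110)·(00000000000000010000000000) mod 2 = 0+0+0+0+0+0+0+0+0+0+0+0+0+0+0+1+0+0+0+0+0+0+0+0+0+0 mod 2 = 1
  c[21] = d·G[:,21] = (10110111011000011000111110)·(00000000000000001000000000) mod 2 = 0+0+0+0+0+0+0+0+0+0+0+0+0+0+0+0+1+0+0+0+0+0+0+0+0+0 mod 2 = 1
  c[22] = d·G[:,22] = (10110111011000011000111110)·(00000000000000000100000000) mod 2 = 0+0+0+0+0+0+0+0+0+0+0+0+0+0+0+0+0+0+0+0+0+0+0+0+0+0 mod 2 = 0
  c[23] = d·G[:,23] = (10110111011000011000111110)·(00000000000000000010000000) mod 2 = 0+0+0+0+0+0+0+0+0+0+0+0+0+0+0+0+0+0+0+0+0+0+0+0+0+0 mod 2 = 0
  c[24] = d·G[:,24] = (10110111011000011000111110)·(00000000000000000001000000) mod 2 = 0+0+0+0+0+0+0+0+0+0+0+0+0+0+0+0+0+0+0+0+0+0+0+0+0+0 mod 2 = 0
  c[25] = d·G[:,25] = (10110111011000011000111110)·(00000000000000000000100000) mod 2 = 0+0+0+0+0+0+0+0+0+0+0+0+0+0+0+0+0+0+0+0+1+0+0+0+0+0 mod 2 = 1
  c[26] = d·G[:,26] = (10110111011000011000111110)·(00000000000000000000010000) mod 2 = 0+0+0+0+0+0+0+0+0+0+0+0+0+0+0+0+0+0+0+0+0+1+0+0+0+0 mod 2 = 1
  c[27] = d·G[:,27] = (10110111011000011000111110)·(00000000000000000000001000) mod 2 = 0+0+0+0+0+0+0+0+0+0+0+0+0+0+0+0+0+0+0+0+0+0+1+0+0+0 mod 2 = 1
  c[28] = d·G[:,28] = (10110111011000011000111110)·(00000000000000000000000100) mod 2 = 0+0+0+0+0+0+0+0+0+0+0+0+0+0+0+0+0+0+0+0+0+0+0+1+0+0 mod 2 = 1
  c[29] = d·G[:,29] = (10110111011000011000111110)·(00000000000000000000000010) mod 2 = 0+0+0+0+0+0+0+0+0+0+0+0+0+0+0+0+0+0+0+0+0+0+0+0+1+0 mod 2 = 1
  c[30] = d·G[:,30] = (10110111011000011000111110)·(00000000000000000000000001) mod 2 = 0+0+0+0+0+0+0+0+0+0+0+0+0+0+0+0+0+0+0+0+0+0+0+0+0+0 mod 2 = 0
Codeword = 1110011001110111000011000111110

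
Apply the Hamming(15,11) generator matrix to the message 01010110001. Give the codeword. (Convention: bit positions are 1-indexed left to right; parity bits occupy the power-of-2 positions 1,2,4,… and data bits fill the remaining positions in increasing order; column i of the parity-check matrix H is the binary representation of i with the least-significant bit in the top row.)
Codeword c = d · G (mod 2), d = 01010110001:
  c[0] = d·G[:,0] = (01010110001)·(11011010101) mod 2 = 0+1+0+1+0+0+1+0+0+0+1 mod 2 = 0
  c[1] = d·G[:,1] = (01010110001)·(10110110011) mod 2 = 0+0+0+1+0+1+1+0+0+0+1 mod 2 = 0
  c[2] = d·G[:,2] = (01010110001)·(10000000000) mod 2 = 0+0+0+0+0+0+0+0+0+0+0 mod 2 = 0
  c[3] = d·G[:,3] = (01010110001)·(01110001111) mod 2 = 0+1+0+1+0+0+0+0+0+0+1 mod 2 = 1
  c[4] = d·G[:,4] = (01010110001)·(01000000000) mod 2 = 0+1+0+0+0+0+0+0+0+0+0 mod 2 = 1
  c[5] = d·G[:,5] = (01010110001)·(00100000000) mod 2 = 0+0+0+0+0+0+0+0+0+0+0 mod 2 = 0
  c[6] = d·G[:,6] = (01010110001)·(00010000000) mod 2 = 0+0+0+1+0+0+0+0+0+0+0 mod 2 = 1
  c[7] = d·G[:,7] = (01010110001)·(00001111111) mod 2 = 0+0+0+0+0+1+1+0+0+0+1 mod 2 = 1
  c[8] = d·G[:,8] = (01010110001)·(00001000000) mod 2 = 0+0+0+0+0+0+0+0+0+0+0 mod 2 = 0
  c[9] = d·G[:,9] = (01010110001)·(00000100000) mod 2 = 0+0+0+0+0+1+0+0+0+0+0 mod 2 = 1
  c[10] = d·G[:,10] = (01010110001)·(00000010000) mod 2 = 0+0+0+0+0+0+1+0+0+0+0 mod 2 = 1
  c[11] = d·G[:,11] = (01010110001)·(00000001000) mod 2 = 0+0+0+0+0+0+0+0+0+0+0 mod 2 = 0
  c[12] = d·G[:,12] = (01010110001)·(00000000100) mod 2 = 0+0+0+0+0+0+0+0+0+0+0 mod 2 = 0
  c[13] = d·G[:,13] = (01010110001)·(00000000010) mod 2 = 0+0+0+0+0+0+0+0+0+0+0 mod 2 = 0
  c[14] = d·G[:,14] = (01010110001)·(00000000001) mod 2 = 0+0+0+0+0+0+0+0+0+0+1 mod 2 = 1
Codeword = 000110110110001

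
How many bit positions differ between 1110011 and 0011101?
XOR = 1101110, count of 1s = 5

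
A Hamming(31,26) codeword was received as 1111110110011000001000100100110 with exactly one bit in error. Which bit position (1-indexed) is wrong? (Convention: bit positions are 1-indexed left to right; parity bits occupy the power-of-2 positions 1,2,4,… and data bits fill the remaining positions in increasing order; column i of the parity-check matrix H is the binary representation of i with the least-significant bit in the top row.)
Syndrome s = H · r^T (mod 2), r = 1111110110011000001000100100110:
  s[0] = (1010101010101010101010101010101)·(1111110110011000001000100100110) mod 2 = 1+0+1+0+1+0+0+0+1+0+0+0+1+0+0+0+0+0+1+0+0+0+1+0+0+0+0+0+1+0+0 mod 2 = 0
  s[1] = (0110011001100110011001100110011)·(1111110110011000001000100100110) mod 2 = 0+1+1+0+0+1+0+0+0+0+0+0+0+0+0+0+0+0+1+0+0+0+1+0+0+1+0+0+0+1+0 mod 2 = 1
  s[2] = (0001111000011110000111100001111)·(1111110110011000001000100100110) mod 2 = 0+0+0+1+1+1+0+0+0+0+0+1+1+0+0+0+0+0+0+0+0+0+1+0+0+0+0+0+1+1+0 mod 2 = 0
  s[3] = (0000000111111110000000011111111)·(1111110110011000001000100100110) mod 2 = 0+0+0+0+0+0+0+1+1+0+0+1+1+0+0+0+0+0+0+0+0+0+0+0+0+1+0+0+1+1+0 mod 2 = 1
  s[4] = (0000000000000001111111111111111)·(1111110110011000001000100100110) mod 2 = 0+0+0+0+0+0+0+0+0+0+0+0+0+0+0+0+0+0+1+0+0+0+1+0+0+1+0+0+1+1+0 mod 2 = 1
Syndrome = 01011
Column i of H is the binary representation of i, so the syndrome is the binary index of the flipped bit.
Read s = 01011 with s[0] as LSB: 0·2^0 + 1·2^1 + 0·2^2 + 1·2^3 + 1·2^4 = 26.
Error is at bit position 26.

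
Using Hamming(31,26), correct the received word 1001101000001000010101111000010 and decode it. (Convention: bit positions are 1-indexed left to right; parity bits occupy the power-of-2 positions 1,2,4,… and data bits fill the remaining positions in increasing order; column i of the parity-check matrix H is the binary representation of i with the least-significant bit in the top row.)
Syndrome s = H · r^T (mod 2), r = 1001101000001000010101111000010:
  s[0] = (1010101010101010101010101010101)·(1001101000001000010101111000010) mod 2 = 1+0+0+0+1+0+1+0+0+0+0+0+1+0+0+0+0+0+0+0+0+0+1+0+1+0+0+0+0+0+0 mod 2 = 0
  s[1] = (0110011001100110011001100110011)·(1001101000001000010101111000010) mod 2 = 0+0+0+0+0+0+1+0+0+0+0+0+0+0+0+0+0+1+0+0+0+1+1+0+0+0+0+0+0+1+0 mod 2 = 1
  s[2] = (0001111000011110000111100001111)·(1001101000001000010101111000010) mod 2 = 0+0+0+1+1+0+1+0+0+0+0+0+1+0+0+0+0+0+0+1+0+1+1+0+0+0+0+0+0+1+0 mod 2 = 0
  s[3] = (0000000111111110000000011111111)·(1001101000001000010101111000010) mod 2 = 0+0+0+0+0+0+0+0+0+0+0+0+1+0+0+0+0+0+0+0+0+0+0+1+1+0+0+0+0+1+0 mod 2 = 0
  s[4] = (0000000000000001111111111111111)·(1001101000001000010101111000010) mod 2 = 0+0+0+0+0+0+0+0+0+0+0+0+0+0+0+0+0+1+0+1+0+1+1+1+1+0+0+0+0+1+0 mod 2 = 1
Syndrome = 01001
Column 18 of H equals this syndrome → error at bit 18 (1-indexed).
Flip bit 18: 1001101000001000010101111000010 → 1001101000001000000101111000010
Extract data bits at positions {3,5,6,7,9,10,11,12,13,14,15,17,18,19,20,21,22,23,24,25,26,27,28,29,30,31}: 01010000100000101111000010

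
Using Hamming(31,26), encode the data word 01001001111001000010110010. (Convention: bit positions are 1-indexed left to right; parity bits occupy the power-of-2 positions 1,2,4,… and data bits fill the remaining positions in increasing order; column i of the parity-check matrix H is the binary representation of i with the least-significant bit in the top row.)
Codeword c = d · G (mod 2), d = 01001001111001000010110010:
  c[0] = d·G[:,0] = (01001001111001000010110010)·(11011010101101010101010101) mod 2 = 0+1+0+0+1+0+0+0+1+0+1+0+0+1+0+0+0+0+0+0+0+1+0+0+0+0 mod 2 = 0
  c[1] = d·G[:,1] = (01001001111001000010110010)·(10110110011011001100110011) mod 2 = 0+0+0+0+0+0+0+0+0+1+1+0+0+1+0+0+0+0+0+0+1+1+0+0+1+0 mod 2 = 0
  c[2] = d·G[:,2] = (01001001111001000010110010)·(10000000000000000000000000) mod 2 = 0+0+0+0+0+0+0+0+0+0+0+0+0+0+0+0+0+0+0+0+0+0+0+0+0+0 mod 2 = 0
  c[3] = d·G[:,3] = (01001001111001000010110010)·(01110001111000111100001111) mod 2 = 0+1+0+0+0+0+0+1+1+1+1+0+0+0+0+0+0+0+0+0+0+0+0+0+1+0 mod 2 = 0
  c[4] = d·G[:,4] = (01001001111001000010110010)·(01000000000000000000000000) mod 2 = 0+1+0+0+0+0+0+0+0+0+0+0+0+0+0+0+0+0+0+0+0+0+0+0+0+0 mod 2 = 1
  c[5] = d·G[:,5] = (01001001111001000010110010)·(00100000000000000000000000) mod 2 = 0+0+0+0+0+0+0+0+0+0+0+0+0+0+0+0+0+0+0+0+0+0+0+0+0+0 mod 2 = 0
  c[6] = d·G[:,6] = (01001001111001000010110010)·(00010000000000000000000000) mod 2 = 0+0+0+0+0+0+0+0+0+0+0+0+0+0+0+0+0+0+0+0+0+0+0+0+0+0 mod 2 = 0
  c[7] = d·G[:,7] = (01001001111001000010110010)·(00001111111000000011111111) mod 2 = 0+0+0+0+1+0+0+1+1+1+1+0+0+0+0+0+0+0+1+0+1+1+0+0+1+0 mod 2 = 1
  c[8] = d·G[:,8] = (01001001111001000010110010)·(00001000000000000000000000) mod 2 = 0+0+0+0+1+0+0+0+0+0+0+0+0+0+0+0+0+0+0+0+0+0+0+0+0+0 mod 2 = 1
  c[9] = d·G[:,9] = (01001001111001000010110010)·(00000100000000000000000000) mod 2 = 0+0+0+0+0+0+0+0+0+0+0+0+0+0+0+0+0+0+0+0+0+0+0+0+0+0 mod 2 = 0
  c[10] = d·G[:,10] = (01001001111001000010110010)·(00000010000000000000000000) mod 2 = 0+0+0+0+0+0+0+0+0+0+0+0+0+0+0+0+0+0+0+0+0+0+0+0+0+0 mod 2 = 0
  c[11] = d·G[:,11] = (01001001111001000010110010)·(00000001000000000000000000) mod 2 = 0+0+0+0+0+0+0+1+0+0+0+0+0+0+0+0+0+0+0+0+0+0+0+0+0+0 mod 2 = 1
  c[12] = d·G[:,12] = (01001001111001000010110010)·(00000000100000000000000000) mod 2 = 0+0+0+0+0+0+0+0+1+0+0+0+0+0+0+0+0+0+0+0+0+0+0+0+0+0 mod 2 = 1
  c[13] = d·G[:,13] = (01001001111001000010110010)·(00000000010000000000000000) mod 2 = 0+0+0+0+0+0+0+0+0+1+0+0+0+0+0+0+0+0+0+0+0+0+0+0+0+0 mod 2 = 1
  c[14] = d·G[:,14] = (01001001111001000010110010)·(00000000001000000000000000) mod 2 = 0+0+0+0+0+0+0+0+0+0+1+0+0+0+0+0+0+0+0+0+0+0+0+0+0+0 mod 2 = 1
  c[15] = d·G[:,15] = (01001001111001000010110010)·(00000000000111111111111111) mod 2 = 0+0+0+0+0+0+0+0+0+0+0+0+0+1+0+0+0+0+1+0+1+1+0+0+1+0 mod 2 = 1
  c[16] = d·G[:,16] = (01001001111001000010110010)·(00000000000100000000000000) mod 2 = 0+0+0+0+0+0+0+0+0+0+0+0+0+0+0+0+0+0+0+0+0+0+0+0+0+0 mod 2 = 0
  c[17] = d·G[:,17] = (01001001111001000010110010)·(00000000000010000000000000) mod 2 = 0+0+0+0+0+0+0+0+0+0+0+0+0+0+0+0+0+0+0+0+0+0+0+0+0+0 mod 2 = 0
  c[18] = d·G[:,18] = (01001001111001000010110010)·(00000000000001000000000000) mod 2 = 0+0+0+0+0+0+0+0+0+0+0+0+0+1+0+0+0+0+0+0+0+0+0+0+0+0 mod 2 = 1
  c[19] = d·G[:,19] = (01001001111001000010110010)·(00000000000000100000000000) mod 2 = 0+0+0+0+0+0+0+0+0+0+0+0+0+0+0+0+0+0+0+0+0+0+0+0+0+0 mod 2 = 0
  c[20] = d·G[:,20] = (01001001111001000010110010)·(00000000000000010000000000) mod 2 = 0+0+0+0+0+0+0+0+0+0+0+0+0+0+0+0+0+0+0+0+0+0+0+0+0+0 mod 2 = 0
  c[21] = d·G[:,21] = (01001001111001000010110010)·(00000000000000001000000000) mod 2 = 0+0+0+0+0+0+0+0+0+0+0+0+0+0+0+0+0+0+0+0+0+0+0+0+0+0 mod 2 = 0
  c[22] = d·G[:,22] = (01001001111001000010110010)·(00000000000000000100000000) mod 2 = 0+0+0+0+0+0+0+0+0+0+0+0+0+0+0+0+0+0+0+0+0+0+0+0+0+0 mod 2 = 0
  c[23] = d·G[:,23] = (01001001111001000010110010)·(00000000000000000010000000) mod 2 = 0+0+0+0+0+0+0+0+0+0+0+0+0+0+0+0+0+0+1+0+0+0+0+0+0+0 mod 2 = 1
  c[24] = d·G[:,24] = (01001001111001000010110010)·(00000000000000000001000000) mod 2 = 0+0+0+0+0+0+0+0+0+0+0+0+0+0+0+0+0+0+0+0+0+0+0+0+0+0 mod 2 = 0
  c[25] = d·G[:,25] = (01001001111001000010110010)·(00000000000000000000100000) mod 2 = 0+0+0+0+0+0+0+0+0+0+0+0+0+0+0+0+0+0+0+0+1+0+0+0+0+0 mod 2 = 1
  c[26] = d·G[:,26] = (01001001111001000010110010)·(00000000000000000000010000) mod 2 = 0+0+0+0+0+0+0+0+0+0+0+0+0+0+0+0+0+0+0+0+0+1+0+0+0+0 mod 2 = 1
  c[27] = d·G[:,27] = (01001001111001000010110010)·(00000000000000000000001000) mod 2 = 0+0+0+0+0+0+0+0+0+0+0+0+0+0+0+0+0+0+0+0+0+0+0+0+0+0 mod 2 = 0
  c[28] = d·G[:,28] = (01001001111001000010110010)·(00000000000000000000000100) mod 2 = 0+0+0+0+0+0+0+0+0+0+0+0+0+0+0+0+0+0+0+0+0+0+0+0+0+0 mod 2 = 0
  c[29] = d·G[:,29] = (01001001111001000010110010)·(00000000000000000000000010) mod 2 = 0+0+0+0+0+0+0+0+0+0+0+0+0+0+0+0+0+0+0+0+0+0+0+0+1+0 mod 2 = 1
  c[30] = d·G[:,30] = (01001001111001000010110010)·(00000000000000000000000001) mod 2 = 0+0+0+0+0+0+0+0+0+0+0+0+0+0+0+0+0+0+0+0+0+0+0+0+0+0 mod 2 = 0
Codeword = 0000100110011111001000010110010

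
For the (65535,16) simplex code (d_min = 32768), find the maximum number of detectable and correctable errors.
Detection only: up to d_min − 1 = 32767 errors.
Correction: up to ⌊(d_min − 1)/2⌋ = ⌊32767/2⌋ = 16383 errors.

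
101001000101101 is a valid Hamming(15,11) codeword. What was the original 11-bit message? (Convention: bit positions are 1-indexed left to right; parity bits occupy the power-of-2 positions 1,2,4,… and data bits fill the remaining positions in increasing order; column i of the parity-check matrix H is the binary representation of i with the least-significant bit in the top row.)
Parity bits occupy power-of-2 positions; data bits are at positions {3,5,6,7,9,10,11,12,13,14,15} (1-indexed).
Extract: c[3]=1 c[5]=0 c[6]=1 c[7]=0 c[9]=0 c[10]=1 c[11]=0 c[12]=1 c[13]=1 c[14]=0 c[15]=1
Data = 10100101101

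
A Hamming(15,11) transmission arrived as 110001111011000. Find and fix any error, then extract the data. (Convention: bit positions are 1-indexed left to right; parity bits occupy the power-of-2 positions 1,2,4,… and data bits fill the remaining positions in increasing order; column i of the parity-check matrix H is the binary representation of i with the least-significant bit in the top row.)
Syndrome s = H · r^T (mod 2), r = 110001111011000:
  s[0] = (101010101010101)·(110001111011000) mod 2 = 1+0+0+0+0+0+1+0+1+0+1+0+0+0+0 mod 2 = 0
  s[1] = (011001100110011)·(110001111011000) mod 2 = 0+1+0+0+0+1+1+0+0+0+1+0+0+0+0 mod 2 = 0
  s[2] = (000111100001111)·(110001111011000) mod 2 = 0+0+0+0+0+1+1+0+0+0+0+1+0+0+0 mod 2 = 1
  s[3] = (000000011111111)·(110001111011000) mod 2 = 0+0+0+0+0+0+0+1+1+0+1+1+0+0+0 mod 2 = 0
Syndrome = 0010
Column 4 of H equals this syndrome → error at bit 4 (1-indexed).
Flip bit 4: 110001111011000 → 110101111011000
Extract data bits at positions {3,5,6,7,9,10,11,12,13,14,15}: 00111011000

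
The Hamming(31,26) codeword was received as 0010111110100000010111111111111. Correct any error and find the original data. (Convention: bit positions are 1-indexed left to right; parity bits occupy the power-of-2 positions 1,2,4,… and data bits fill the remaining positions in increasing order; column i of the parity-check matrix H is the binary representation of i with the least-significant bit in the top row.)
Syndrome s = H · r^T (mod 2), r = 0010111110100000010111111111111:
  s[0] = (1010101010101010101010101010101)·(0010111110100000010111111111111) mod 2 = 0+0+1+0+1+0+1+0+1+0+1+0+0+0+0+0+0+0+0+0+1+0+1+0+1+0+1+0+1+0+1 mod 2 = 1
  s[1] = (0110011001100110011001100110011)·(0010111110100000010111111111111) mod 2 = 0+0+1+0+0+1+1+0+0+0+1+0+0+0+0+0+0+1+0+0+0+1+1+0+0+1+1+0+0+1+1 mod 2 = 1
  s[2] = (0001111000011110000111100001111)·(0010111110100000010111111111111) mod 2 = 0+0+0+0+1+1+1+0+0+0+0+0+0+0+0+0+0+0+0+1+1+1+1+0+0+0+0+1+1+1+1 mod 2 = 1
  s[3] = (0000000111111110000000011111111)·(0010111110100000010111111111111) mod 2 = 0+0+0+0+0+0+0+1+1+0+1+0+0+0+0+0+0+0+0+0+0+0+0+1+1+1+1+1+1+1+1 mod 2 = 1
  s[4] = (0000000000000001111111111111111)·(0010111110100000010111111111111) mod 2 = 0+0+0+0+0+0+0+0+0+0+0+0+0+0+0+0+0+1+0+1+1+1+1+1+1+1+1+1+1+1+1 mod 2 = 1
Syndrome = 11111
Column 31 of H equals this syndrome → error at bit 31 (1-indexed).
Flip bit 31: 0010111110100000010111111111111 → 0010111110100000010111111111110
Extract data bits at positions {3,5,6,7,9,10,11,12,13,14,15,17,18,19,20,21,22,23,24,25,26,27,28,29,30,31}: 11111010000010111111111110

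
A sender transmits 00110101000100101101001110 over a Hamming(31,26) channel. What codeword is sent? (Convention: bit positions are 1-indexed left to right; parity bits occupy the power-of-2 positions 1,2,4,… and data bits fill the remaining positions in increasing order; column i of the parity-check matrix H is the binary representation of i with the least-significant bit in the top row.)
Codeword c = d · G (mod 2), d = 00110101000100101101001110:
  c[0] = d·G[:,0] = (00110101000100101101001110)·(11011010101101010101010101) mod 2 = 0+0+0+1+0+0+0+0+0+0+0+1+0+0+0+0+0+1+0+1+0+0+0+1+0+0 mod 2 = 1
  c[1] = d·G[:,1] = (00110101000100101101001110)·(10110110011011001100110011) mod 2 = 0+0+1+1+0+1+0+0+0+0+0+0+0+0+0+0+1+1+0+0+0+0+0+0+1+0 mod 2 = 0
  c[2] = d·G[:,2] = (00110101000100101101001110)·(10000000000000000000000000) mod 2 = 0+0+0+0+0+0+0+0+0+0+0+0+0+0+0+0+0+0+0+0+0+0+0+0+0+0 mod 2 = 0
  c[3] = d·G[:,3] = (00110101000100101101001110)·(01110001111000111100001111) mod 2 = 0+0+1+1+0+0+0+1+0+0+0+0+0+0+1+0+1+1+0+0+0+0+1+1+1+0 mod 2 = 1
  c[4] = d·G[:,4] = (00110101000100101101001110)·(01000000000000000000000000) mod 2 = 0+0+0+0+0+0+0+0+0+0+0+0+0+0+0+0+0+0+0+0+0+0+0+0+0+0 mod 2 = 0
  c[5] = d·G[:,5] = (00110101000100101101001110)·(00100000000000000000000000) mod 2 = 0+0+1+0+0+0+0+0+0+0+0+0+0+0+0+0+0+0+0+0+0+0+0+0+0+0 mod 2 = 1
  c[6] = d·G[:,6] = (00110101000100101101001110)·(00010000000000000000000000) mod 2 = 0+0+0+1+0+0+0+0+0+0+0+0+0+0+0+0+0+0+0+0+0+0+0+0+0+0 mod 2 = 1
  c[7] = d·G[:,7] = (00110101000100101101001110)·(00001111111000000011111111) mod 2 = 0+0+0+0+0+1+0+1+0+0+0+0+0+0+0+0+0+0+0+1+0+0+1+1+1+0 mod 2 = 0
  c[8] = d·G[:,8] = (00110101000100101101001110)·(00001000000000000000000000) mod 2 = 0+0+0+0+0+0+0+0+0+0+0+0+0+0+0+0+0+0+0+0+0+0+0+0+0+0 mod 2 = 0
  c[9] = d·G[:,9] = (00110101000100101101001110)·(00000100000000000000000000) mod 2 = 0+0+0+0+0+1+0+0+0+0+0+0+0+0+0+0+0+0+0+0+0+0+0+0+0+0 mod 2 = 1
  c[10] = d·G[:,10] = (00110101000100101101001110)·(00000010000000000000000000) mod 2 = 0+0+0+0+0+0+0+0+0+0+0+0+0+0+0+0+0+0+0+0+0+0+0+0+0+0 mod 2 = 0
  c[11] = d·G[:,11] = (00110101000100101101001110)·(00000001000000000000000000) mod 2 = 0+0+0+0+0+0+0+1+0+0+0+0+0+0+0+0+0+0+0+0+0+0+0+0+0+0 mod 2 = 1
  c[12] = d·G[:,12] = (00110101000100101101001110)·(00000000100000000000000000) mod 2 = 0+0+0+0+0+0+0+0+0+0+0+0+0+0+0+0+0+0+0+0+0+0+0+0+0+0 mod 2 = 0
  c[13] = d·G[:,13] = (00110101000100101101001110)·(00000000010000000000000000) mod 2 = 0+0+0+0+0+0+0+0+0+0+0+0+0+0+0+0+0+0+0+0+0+0+0+0+0+0 mod 2 = 0
  c[14] = d·G[:,14] = (00110101000100101101001110)·(00000000001000000000000000) mod 2 = 0+0+0+0+0+0+0+0+0+0+0+0+0+0+0+0+0+0+0+0+0+0+0+0+0+0 mod 2 = 0
  c[15] = d·G[:,15] = (00110101000100101101001110)·(00000000000111111111111111) mod 2 = 0+0+0+0+0+0+0+0+0+0+0+1+0+0+1+0+1+1+0+1+0+0+1+1+1+0 mod 2 = 0
  c[16] = d·G[:,16] = (00110101000100101101001110)·(00000000000100000000000000) mod 2 = 0+0+0+0+0+0+0+0+0+0+0+1+0+0+0+0+0+0+0+0+0+0+0+0+0+0 mod 2 = 1
  c[17] = d·G[:,17] = (00110101000100101101001110)·(00000000000010000000000000) mod 2 = 0+0+0+0+0+0+0+0+0+0+0+0+0+0+0+0+0+0+0+0+0+0+0+0+0+0 mod 2 = 0
  c[18] = d·G[:,18] = (00110101000100101101001110)·(00000000000001000000000000) mod 2 = 0+0+0+0+0+0+0+0+0+0+0+0+0+0+0+0+0+0+0+0+0+0+0+0+0+0 mod 2 = 0
  c[19] = d·G[:,19] = (00110101000100101101001110)·(00000000000000100000000000) mod 2 = 0+0+0+0+0+0+0+0+0+0+0+0+0+0+1+0+0+0+0+0+0+0+0+0+0+0 mod 2 = 1
  c[20] = d·G[:,20] = (00110101000100101101001110)·(00000000000000010000000000) mod 2 = 0+0+0+0+0+0+0+0+0+0+0+0+0+0+0+0+0+0+0+0+0+0+0+0+0+0 mod 2 = 0
  c[21] = d·G[:,21] = (00110101000100101101001110)·(00000000000000001000000000) mod 2 = 0+0+0+0+0+0+0+0+0+0+0+0+0+0+0+0+1+0+0+0+0+0+0+0+0+0 mod 2 = 1
  c[22] = d·G[:,22] = (00110101000100101101001110)·(00000000000000000100000000) mod 2 = 0+0+0+0+0+0+0+0+0+0+0+0+0+0+0+0+0+1+0+0+0+0+0+0+0+0 mod 2 = 1
  c[23] = d·G[:,23] = (00110101000100101101001110)·(00000000000000000010000000) mod 2 = 0+0+0+0+0+0+0+0+0+0+0+0+0+0+0+0+0+0+0+0+0+0+0+0+0+0 mod 2 = 0
  c[24] = d·G[:,24] = (00110101000100101101001110)·(00000000000000000001000000) mod 2 = 0+0+0+0+0+0+0+0+0+0+0+0+0+0+0+0+0+0+0+1+0+0+0+0+0+0 mod 2 = 1
  c[25] = d·G[:,25] = (00110101000100101101001110)·(00000000000000000000100000) mod 2 = 0+0+0+0+0+0+0+0+0+0+0+0+0+0+0+0+0+0+0+0+0+0+0+0+0+0 mod 2 = 0
  c[26] = d·G[:,26] = (00110101000100101101001110)·(00000000000000000000010000) mod 2 = 0+0+0+0+0+0+0+0+0+0+0+0+0+0+0+0+0+0+0+0+0+0+0+0+0+0 mod 2 = 0
  c[27] = d·G[:,27] = (00110101000100101101001110)·(00000000000000000000001000) mod 2 = 0+0+0+0+0+0+0+0+0+0+0+0+0+0+0+0+0+0+0+0+0+0+1+0+0+0 mod 2 = 1
  c[28] = d·G[:,28] = (00110101000100101101001110)·(00000000000000000000000100) mod 2 = 0+0+0+0+0+0+0+0+0+0+0+0+0+0+0+0+0+0+0+0+0+0+0+1+0+0 mod 2 = 1
  c[29] = d·G[:,29] = (00110101000100101101001110)·(00000000000000000000000010) mod 2 = 0+0+0+0+0+0+0+0+0+0+0+0+0+0+0+0+0+0+0+0+0+0+0+0+1+0 mod 2 = 1
  c[30] = d·G[:,30] = (00110101000100101101001110)·(00000000000000000000000001) mod 2 = 0+0+0+0+0+0+0+0+0+0+0+0+0+0+0+0+0+0+0+0+0+0+0+0+0+0 mod 2 = 0
Codeword = 1001011001010000100101101001110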